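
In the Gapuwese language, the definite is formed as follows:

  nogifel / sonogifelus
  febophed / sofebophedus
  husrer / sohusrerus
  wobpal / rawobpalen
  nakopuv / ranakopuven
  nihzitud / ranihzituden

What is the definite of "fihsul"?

rafihsulen

nogifel and wobpal both end in -l yet inflect differently (sonogifelus, rawobpalen), so the final letter is not what conditions the rule; the last vowel is.
"fihsul" has last vowel 'u'. The stems whose last vowel is 'u' (nakopuv → ranakopuven, nihzitud → ranihzituden) add ra- … -en around the stem.
The other pattern: stems whose last vowel is 'e' add so- … -us around the stem.
So fihsul → rafihsulen.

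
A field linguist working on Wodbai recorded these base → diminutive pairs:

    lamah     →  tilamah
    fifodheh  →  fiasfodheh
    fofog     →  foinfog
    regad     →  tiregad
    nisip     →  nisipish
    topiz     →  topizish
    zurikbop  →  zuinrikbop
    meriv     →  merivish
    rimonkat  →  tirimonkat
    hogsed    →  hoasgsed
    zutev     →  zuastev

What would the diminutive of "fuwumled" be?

fuaswumled

"fuwumled" has last vowel 'e'. The stems whose last vowel is 'e' (fifodheh → fiasfodheh, zutev → zuastev, hogsed → hoasgsed) insert -as- after the first vowel.
The other patterns: stems whose last vowel is 'a' add the prefix ti-; stems whose last vowel is 'i' add -ish; stems whose last vowel is 'o' insert -in- after the first vowel.
So fuwumled → fuaswumled.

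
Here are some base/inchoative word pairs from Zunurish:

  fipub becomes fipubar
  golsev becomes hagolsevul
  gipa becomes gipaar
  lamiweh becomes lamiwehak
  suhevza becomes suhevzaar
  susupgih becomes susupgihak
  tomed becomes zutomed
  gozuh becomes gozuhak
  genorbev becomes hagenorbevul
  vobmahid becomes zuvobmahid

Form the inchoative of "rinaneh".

lamiweh and genorbev both have last vowel 'e' yet inflect differently (lamiwehak, hagenorbevul), so the last vowel is not what conditions the rule; the final letter is.
"rinaneh" ends in -h. The stems ending in -h (susupgih → susupgihak, lamiweh → lamiwehak, gozuh → gozuhak) add -ak.
The other patterns: stems ending in -v add ha- … -ul around the stem; stems ending in -d add the prefix zu-; stems ending in -a or -b add -ar.
So rinaneh → rinanehak.

rinanehak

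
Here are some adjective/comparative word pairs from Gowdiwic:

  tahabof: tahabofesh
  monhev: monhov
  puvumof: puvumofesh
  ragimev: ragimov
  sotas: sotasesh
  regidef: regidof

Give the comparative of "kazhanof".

kazhanofesh

"kazhanof" has last vowel 'o'. The stems whose last vowel is 'o' (tahabof → tahabofesh, puvumof → puvumofesh) add -esh.
So kazhanof → kazhanofesh.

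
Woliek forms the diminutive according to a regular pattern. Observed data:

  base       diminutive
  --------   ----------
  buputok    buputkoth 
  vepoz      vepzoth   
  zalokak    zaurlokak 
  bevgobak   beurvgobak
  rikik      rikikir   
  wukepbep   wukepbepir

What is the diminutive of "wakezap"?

waurkezap

buputok and zalokak both end in -k yet inflect differently (buputkoth, zaurlokak), so the final letter is not what conditions the rule; the last vowel is.
"wakezap" has last vowel 'a'. The stems whose last vowel is 'a' (zalokak → zaurlokak, bevgobak → beurvgobak) insert -ur- after the first vowel.
The other patterns: stems whose last vowel is 'o' delete the last vowel and add -oth; stems whose last vowel is 'e' or 'i' add -ir.
So wakezap → waurkezap.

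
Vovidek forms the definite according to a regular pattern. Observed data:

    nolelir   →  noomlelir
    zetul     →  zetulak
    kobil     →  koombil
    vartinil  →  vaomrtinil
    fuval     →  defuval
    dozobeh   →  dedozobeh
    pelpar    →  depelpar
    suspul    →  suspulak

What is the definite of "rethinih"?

"rethinih" has last vowel 'i'. The stems whose last vowel is 'i' (nolelir → noomlelir, vartinil → vaomrtinil, kobil → koombil) insert -om- after the first vowel.
The other patterns: stems whose last vowel is 'a' or 'e' add the prefix de-; stems whose last vowel is 'u' add -ak.
So rethinih → reomthinih.

reomthinih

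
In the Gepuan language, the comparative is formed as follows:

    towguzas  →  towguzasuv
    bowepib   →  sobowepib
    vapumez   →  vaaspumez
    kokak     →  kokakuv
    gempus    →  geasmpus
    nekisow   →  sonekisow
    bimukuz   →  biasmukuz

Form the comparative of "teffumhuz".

towguzas and gempus both end in -s yet inflect differently (towguzasuv, geasmpus), so the final letter is not what conditions the rule; the last vowel is.
"teffumhuz" has last vowel 'u'. The stems whose last vowel is 'u' (gempus → geasmpus, bimukuz → biasmukuz) insert -as- after the first vowel.
The other patterns: stems whose last vowel is 'a' add -uv; stems whose last vowel is 'i' or 'o' add the prefix so-.
So teffumhuz → teasffumhuz.

teasffumhuz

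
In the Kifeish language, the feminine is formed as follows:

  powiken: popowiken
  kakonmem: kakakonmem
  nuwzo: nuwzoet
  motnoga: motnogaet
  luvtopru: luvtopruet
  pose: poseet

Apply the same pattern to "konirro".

powiken and pose both have last vowel 'e' yet inflect differently (popowiken, poseet), so the last vowel is not what conditions the rule; whether the stem ends in a vowel or a consonant is.
"konirro" ends in a vowel. The stems ending in a vowel (nuwzo → nuwzoet, motnoga → motnogaet, luvtopru → luvtopruet) add -et.
The other pattern: stems ending in a consonant repeat the first consonant+vowel as a prefix.
So konirro → konirroet.

konirroet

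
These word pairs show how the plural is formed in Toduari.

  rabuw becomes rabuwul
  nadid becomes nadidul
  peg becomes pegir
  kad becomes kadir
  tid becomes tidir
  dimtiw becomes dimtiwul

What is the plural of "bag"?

nadid and tid both end in -d yet inflect differently (nadidul, tidir), so the final letter is not what conditions the rule; the number of vowels is.
"bag" has 1 vowel. The stems with 1 vowel (tid → tidir, kad → kadir, peg → pegir) add -ir.
So bag → bagir.

bagir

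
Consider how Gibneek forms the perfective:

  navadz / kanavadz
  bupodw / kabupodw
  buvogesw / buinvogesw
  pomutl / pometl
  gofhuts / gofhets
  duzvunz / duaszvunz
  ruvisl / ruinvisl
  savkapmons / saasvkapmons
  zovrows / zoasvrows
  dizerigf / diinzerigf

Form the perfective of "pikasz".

"pikasz" has second-to-last letter 's'. The stems whose second-to-last letter is 's' (buvogesw → buinvogesw, ruvisl → ruinvisl) insert -in- after the first vowel.
The other patterns: stems whose second-to-last letter is 'd' add the prefix ka-; stems whose second-to-last letter is 't' change the last vowel to 'e'; stems whose second-to-last letter is 'n' or 'w' insert -as- after the first vowel.
So pikasz → piinkasz.

piinkasz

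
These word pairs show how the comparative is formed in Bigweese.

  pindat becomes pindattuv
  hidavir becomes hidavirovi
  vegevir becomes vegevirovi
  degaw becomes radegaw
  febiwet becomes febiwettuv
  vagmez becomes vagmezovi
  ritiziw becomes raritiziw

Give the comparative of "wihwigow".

rawihwigow

febiwet and vagmez both have last vowel 'e' yet inflect differently (febiwettuv, vagmezovi), so the last vowel is not what conditions the rule; the final letter is.
"wihwigow" ends in -w. The stems ending in -w (degaw → radegaw, ritiziw → raritiziw) add the prefix ra-.
The other patterns: stems ending in -t double the final consonant and add -uv; stems ending in -r or -z add -ovi.
So wihwigow → rawihwigow.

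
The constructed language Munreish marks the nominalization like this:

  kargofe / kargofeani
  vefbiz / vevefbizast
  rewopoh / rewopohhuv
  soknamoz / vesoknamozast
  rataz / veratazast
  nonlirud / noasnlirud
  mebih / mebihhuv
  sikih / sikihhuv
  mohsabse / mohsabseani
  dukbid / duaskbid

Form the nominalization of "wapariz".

vewaparizast

"wapariz" ends in -z. The stems ending in -z (rataz → veratazast, soknamoz → vesoknamozast, vefbiz → vevefbizast) add ve- … -ast around the stem.
The other patterns: stems ending in -h double the final consonant and add -uv; stems ending in -d insert -as- after the first vowel; stems ending in -e add -ani.
So wapariz → vewaparizast.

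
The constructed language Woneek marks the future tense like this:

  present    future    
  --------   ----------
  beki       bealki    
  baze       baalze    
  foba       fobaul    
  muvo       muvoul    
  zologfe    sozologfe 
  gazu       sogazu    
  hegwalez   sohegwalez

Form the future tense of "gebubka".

sogebubka

baze and zologfe both end in -e yet inflect differently (baalze, sozologfe), so the final letter is not what conditions the rule; the first letter is.
"gebubka" begins with g-. The one such stem in the data (gazu → sogazu) adds the prefix so-, so the same rule applies.
So gebubka → sogebubka.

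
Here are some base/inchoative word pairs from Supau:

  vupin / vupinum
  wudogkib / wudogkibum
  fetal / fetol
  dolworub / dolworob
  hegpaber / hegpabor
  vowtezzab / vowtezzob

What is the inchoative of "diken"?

dikon

"diken" has last vowel 'e'. The one such stem in the data (hegpaber → hegpabor) changes the last vowel to 'o' (as do fetal, dolworub), so the same rule applies.
So diken → dikon.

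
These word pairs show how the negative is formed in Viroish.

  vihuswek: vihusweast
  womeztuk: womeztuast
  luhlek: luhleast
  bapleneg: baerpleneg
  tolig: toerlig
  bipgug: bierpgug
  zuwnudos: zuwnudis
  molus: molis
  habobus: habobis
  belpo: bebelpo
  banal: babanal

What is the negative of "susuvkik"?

vihuswek and bapleneg both have last vowel 'e' yet inflect differently (vihusweast, baerpleneg), so the last vowel is not what conditions the rule; the final letter is.
"susuvkik" ends in -k. The stems ending in -k (vihuswek → vihusweast, womeztuk → womeztuast, luhlek → luhleast) drop the final letter and add -ast.
So susuvkik → susuvkiast.

susuvkiast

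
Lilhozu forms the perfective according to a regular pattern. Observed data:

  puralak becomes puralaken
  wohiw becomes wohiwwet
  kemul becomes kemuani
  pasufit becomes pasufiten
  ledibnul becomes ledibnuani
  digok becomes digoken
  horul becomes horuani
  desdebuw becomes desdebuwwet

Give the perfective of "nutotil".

kemul and desdebuw both have last vowel 'u' yet inflect differently (kemuani, desdebuwwet), so the last vowel is not what conditions the rule; the final letter is.
"nutotil" ends in -l. The stems ending in -l (kemul → kemuani, horul → horuani, ledibnul → ledibnuani) drop the final letter and add -ani.
The other patterns: stems ending in -w double the final consonant and add -et; stems ending in -k or -t add -en.
So nutotil → nutotiani.

nutotiani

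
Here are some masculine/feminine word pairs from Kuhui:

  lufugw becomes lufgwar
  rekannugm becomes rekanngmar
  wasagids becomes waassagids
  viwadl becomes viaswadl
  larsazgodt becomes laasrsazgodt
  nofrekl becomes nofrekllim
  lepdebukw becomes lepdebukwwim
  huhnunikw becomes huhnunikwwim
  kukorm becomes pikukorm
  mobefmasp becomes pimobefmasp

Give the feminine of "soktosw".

pisoktosw

viwadl and nofrekl both end in -l yet inflect differently (viaswadl, nofrekllim), so the final letter is not what conditions the rule; the second-to-last letter is.
"soktosw" has second-to-last letter 's'. The one such stem in the data (mobefmasp → pimobefmasp) adds the prefix pi-, so the same rule applies.
So soktosw → pisoktosw.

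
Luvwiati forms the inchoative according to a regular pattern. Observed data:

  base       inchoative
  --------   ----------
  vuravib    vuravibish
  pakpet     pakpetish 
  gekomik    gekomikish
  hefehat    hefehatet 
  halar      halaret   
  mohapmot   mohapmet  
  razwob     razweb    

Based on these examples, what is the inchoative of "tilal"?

mohapmot and hefehat both end in -t yet inflect differently (mohapmet, hefehatet), so the final letter is not what conditions the rule; the last vowel is.
"tilal" has last vowel 'a'. The stems whose last vowel is 'a' (halar → halaret, hefehat → hefehatet) add -et.
The other patterns: stems whose last vowel is 'o' change the last vowel to 'e'; stems whose last vowel is 'e' or 'i' add -ish.
So tilal → tilalet.

tilalet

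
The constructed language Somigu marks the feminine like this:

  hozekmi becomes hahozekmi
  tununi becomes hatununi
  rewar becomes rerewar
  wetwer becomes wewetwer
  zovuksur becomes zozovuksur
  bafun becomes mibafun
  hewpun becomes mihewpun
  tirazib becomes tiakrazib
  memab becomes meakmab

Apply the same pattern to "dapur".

zovuksur and bafun both have last vowel 'u' yet inflect differently (zozovuksur, mibafun), so the last vowel is not what conditions the rule; the final letter is.
"dapur" ends in -r. The stems ending in -r (rewar → rerewar, wetwer → wewetwer, zovuksur → zozovuksur) repeat the first consonant+vowel as a prefix.
The other patterns: stems ending in -i add the prefix ha-; stems ending in -n add the prefix mi-; stems ending in -b insert -ak- after the first vowel.
So dapur → dadapur.

dadapur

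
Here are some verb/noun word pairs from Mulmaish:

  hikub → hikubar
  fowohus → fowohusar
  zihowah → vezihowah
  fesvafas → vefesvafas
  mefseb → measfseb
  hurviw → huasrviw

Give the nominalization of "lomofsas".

fowohus and fesvafas both end in -s yet inflect differently (fowohusar, vefesvafas), so the final letter is not what conditions the rule; the last vowel is.
"lomofsas" has last vowel 'a'. The stems whose last vowel is 'a' (zihowah → vezihowah, fesvafas → vefesvafas) add the prefix ve-.
The other patterns: stems whose last vowel is 'u' add -ar; stems whose last vowel is 'e' or 'i' insert -as- after the first vowel.
So lomofsas → velomofsas.

velomofsas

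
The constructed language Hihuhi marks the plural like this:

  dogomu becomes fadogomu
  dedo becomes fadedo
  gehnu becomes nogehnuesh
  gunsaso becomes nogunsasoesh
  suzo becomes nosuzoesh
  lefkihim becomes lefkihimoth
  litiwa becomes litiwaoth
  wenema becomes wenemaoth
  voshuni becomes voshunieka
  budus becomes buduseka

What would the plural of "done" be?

fadone

dogomu and gehnu both end in -u yet inflect differently (fadogomu, nogehnuesh), so the final letter is not what conditions the rule; the first letter is.
"done" begins with d-. The stems beginning with d- (dogomu → fadogomu, dedo → fadedo) add the prefix fa-.
So done → fadone.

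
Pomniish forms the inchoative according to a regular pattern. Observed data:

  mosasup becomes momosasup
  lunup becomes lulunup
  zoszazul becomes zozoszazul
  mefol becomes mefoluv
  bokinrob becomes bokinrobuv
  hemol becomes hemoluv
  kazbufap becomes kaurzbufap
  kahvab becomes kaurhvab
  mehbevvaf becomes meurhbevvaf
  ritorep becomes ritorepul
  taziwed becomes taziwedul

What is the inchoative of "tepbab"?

teurpbab

"tepbab" has last vowel 'a'. The stems whose last vowel is 'a' (kazbufap → kaurzbufap, kahvab → kaurhvab, mehbevvaf → meurhbevvaf) insert -ur- after the first vowel.
So tepbab → teurpbab.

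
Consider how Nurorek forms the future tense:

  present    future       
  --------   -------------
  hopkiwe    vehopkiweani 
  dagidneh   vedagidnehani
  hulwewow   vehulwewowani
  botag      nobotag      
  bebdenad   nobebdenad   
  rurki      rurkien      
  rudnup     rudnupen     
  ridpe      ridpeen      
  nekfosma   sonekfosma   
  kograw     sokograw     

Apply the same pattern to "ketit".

hopkiwe and ridpe both end in -e yet inflect differently (vehopkiweani, ridpeen), so the final letter is not what conditions the rule; the first letter is.
"ketit" begins with k-. The one such stem in the data (kograw → sokograw) adds the prefix so-, so the same rule applies.
The other patterns: stems beginning with d- or h- add ve- … -ani around the stem; stems beginning with b- add the prefix no-; stems beginning with r- add -en.
So ketit → soketit.

soketit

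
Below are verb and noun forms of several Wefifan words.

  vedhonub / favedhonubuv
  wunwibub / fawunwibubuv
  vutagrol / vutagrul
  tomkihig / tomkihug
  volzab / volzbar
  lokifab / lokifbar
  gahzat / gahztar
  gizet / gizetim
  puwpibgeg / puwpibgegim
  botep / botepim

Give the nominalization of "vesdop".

"vesdop" has last vowel 'o'. The one such stem in the data (vutagrol → vutagrul) changes the last vowel to 'u' (as does tomkihig), so the same rule applies.
The other patterns: stems whose last vowel is 'u' add fa- … -uv around the stem; stems whose last vowel is 'a' delete the last vowel and add -ar; stems whose last vowel is 'e' add -im.
So vesdop → vesdup.

vesdup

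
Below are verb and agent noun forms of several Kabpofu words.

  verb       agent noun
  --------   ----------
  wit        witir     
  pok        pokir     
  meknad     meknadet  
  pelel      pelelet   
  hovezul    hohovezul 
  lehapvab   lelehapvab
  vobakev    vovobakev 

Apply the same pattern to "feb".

febir

"feb" has 1 vowel. The stems with 1 vowel (wit → witir, pok → pokir) add -ir.
So feb → febir.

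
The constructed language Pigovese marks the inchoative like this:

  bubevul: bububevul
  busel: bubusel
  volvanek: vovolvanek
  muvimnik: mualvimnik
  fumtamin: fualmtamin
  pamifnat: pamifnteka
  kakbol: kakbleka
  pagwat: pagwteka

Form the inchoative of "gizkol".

gizkleka

volvanek and muvimnik both end in -k yet inflect differently (vovolvanek, mualvimnik), so the final letter is not what conditions the rule; the last vowel is.
"gizkol" has last vowel 'o'. The one such stem in the data (kakbol → kakbleka) deletes the last vowel and adds -eka (as do pamifnat, pagwat), so the same rule applies.
So gizkol → gizkleka.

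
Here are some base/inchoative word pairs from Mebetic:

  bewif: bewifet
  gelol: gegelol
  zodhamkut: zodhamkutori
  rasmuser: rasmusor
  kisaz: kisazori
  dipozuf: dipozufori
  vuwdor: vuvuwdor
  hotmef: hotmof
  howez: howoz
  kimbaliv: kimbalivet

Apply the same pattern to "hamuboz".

hahamuboz

"hamuboz" has last vowel 'o'. The stems whose last vowel is 'o' (vuwdor → vuvuwdor, gelol → gegelol) repeat the first consonant+vowel as a prefix.
The other patterns: stems whose last vowel is 'e' change the last vowel to 'o'; stems whose last vowel is 'a' or 'u' add -ori; stems whose last vowel is 'i' add -et.
So hamuboz → hahamuboz.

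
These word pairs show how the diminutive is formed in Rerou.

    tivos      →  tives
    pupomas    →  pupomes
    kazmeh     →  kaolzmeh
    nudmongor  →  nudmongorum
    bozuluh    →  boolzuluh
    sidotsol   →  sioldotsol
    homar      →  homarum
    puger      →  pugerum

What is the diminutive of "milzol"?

nudmongor and tivos both have last vowel 'o' yet inflect differently (nudmongorum, tives), so the last vowel is not what conditions the rule; the final letter is.
"milzol" ends in -l. The one such stem in the data (sidotsol → sioldotsol) inserts -ol- after the first vowel (as do kazmeh, bozuluh), so the same rule applies.
So milzol → miollzol.

miollzol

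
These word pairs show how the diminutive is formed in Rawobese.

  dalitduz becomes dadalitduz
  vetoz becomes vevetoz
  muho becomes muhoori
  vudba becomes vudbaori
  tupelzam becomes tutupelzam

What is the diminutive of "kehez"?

kekehez

muho and vetoz both have last vowel 'o' yet inflect differently (muhoori, vevetoz), so the last vowel is not what conditions the rule; whether the stem ends in a vowel or a consonant is.
"kehez" ends in a consonant. The stems ending in a consonant (dalitduz → dadalitduz, vetoz → vevetoz, tupelzam → tutupelzam) repeat the first consonant+vowel as a prefix.
The other pattern: stems ending in a vowel add -ori.
So kehez → kekehez.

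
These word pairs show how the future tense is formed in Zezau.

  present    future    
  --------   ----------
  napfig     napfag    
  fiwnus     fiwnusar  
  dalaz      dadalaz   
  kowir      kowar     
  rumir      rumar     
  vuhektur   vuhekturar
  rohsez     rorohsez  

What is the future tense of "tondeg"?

totondeg

vuhektur and rumir both end in -r yet inflect differently (vuhekturar, rumar), so the final letter is not what conditions the rule; the last vowel is.
"tondeg" has last vowel 'e'. The one such stem in the data (rohsez → rorohsez) repeats the first consonant+vowel as a prefix (as does dalaz), so the same rule applies.
So tondeg → totondeg.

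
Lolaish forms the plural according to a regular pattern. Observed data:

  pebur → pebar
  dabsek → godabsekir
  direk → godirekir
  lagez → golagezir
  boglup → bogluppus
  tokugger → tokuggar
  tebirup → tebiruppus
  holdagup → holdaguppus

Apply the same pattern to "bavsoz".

gobavsozir

"bavsoz" ends in -z. The one such stem in the data (lagez → golagezir) adds go- … -ir around the stem, so the same rule applies.
So bavsoz → gobavsozir.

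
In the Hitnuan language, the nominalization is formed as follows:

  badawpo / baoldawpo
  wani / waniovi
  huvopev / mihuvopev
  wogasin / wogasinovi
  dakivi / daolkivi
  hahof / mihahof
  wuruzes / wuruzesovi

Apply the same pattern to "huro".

wani and dakivi both end in -i yet inflect differently (waniovi, daolkivi), so the final letter is not what conditions the rule; the first letter is.
"huro" begins with h-. The stems beginning with h- (hahof → mihahof, huvopev → mihuvopev) add the prefix mi-.
The other patterns: stems beginning with w- add -ovi; stems beginning with b- or d- insert -ol- after the first vowel.
So huro → mihuro.

mihuro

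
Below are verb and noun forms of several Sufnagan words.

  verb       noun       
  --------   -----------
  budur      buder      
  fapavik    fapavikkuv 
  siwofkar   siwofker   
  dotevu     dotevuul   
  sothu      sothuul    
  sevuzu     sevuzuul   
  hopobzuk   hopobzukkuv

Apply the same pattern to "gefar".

"gefar" ends in -r. The stems ending in -r (budur → buder, siwofkar → siwofker) change the last vowel to 'e'.
The other patterns: stems ending in -u add -ul; stems ending in -k double the final consonant and add -uv.
So gefar → gefer.

gefer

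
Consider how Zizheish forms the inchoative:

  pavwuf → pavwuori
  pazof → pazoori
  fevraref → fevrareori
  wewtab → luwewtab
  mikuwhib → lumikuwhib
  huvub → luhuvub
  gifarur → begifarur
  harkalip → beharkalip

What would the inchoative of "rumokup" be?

"rumokup" ends in -p. The one such stem in the data (harkalip → beharkalip) adds the prefix be-, so the same rule applies.
The other patterns: stems ending in -f drop the final letter and add -ori; stems ending in -b add the prefix lu-.
So rumokup → berumokup.

berumokup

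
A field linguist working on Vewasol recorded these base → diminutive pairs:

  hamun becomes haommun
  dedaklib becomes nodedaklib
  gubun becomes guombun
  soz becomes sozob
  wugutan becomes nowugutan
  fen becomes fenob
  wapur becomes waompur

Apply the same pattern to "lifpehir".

nolifpehir

"lifpehir" has 3 vowels. The stems with 3 vowels (wugutan → nowugutan, dedaklib → nodedaklib) add the prefix no-.
The other patterns: stems with 1 vowel add -ob; stems with 2 vowels insert -om- after the first vowel.
So lifpehir → nolifpehir.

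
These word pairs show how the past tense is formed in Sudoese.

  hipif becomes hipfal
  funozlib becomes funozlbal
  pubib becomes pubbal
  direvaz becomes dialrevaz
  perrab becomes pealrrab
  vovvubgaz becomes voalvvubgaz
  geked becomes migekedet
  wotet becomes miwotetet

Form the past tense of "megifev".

"megifev" has last vowel 'e'. The stems whose last vowel is 'e' (geked → migekedet, wotet → miwotetet) add mi- … -et around the stem.
The other patterns: stems whose last vowel is 'i' delete the last vowel and add -al; stems whose last vowel is 'a' insert -al- after the first vowel.
So megifev → mimegifevet.

mimegifevet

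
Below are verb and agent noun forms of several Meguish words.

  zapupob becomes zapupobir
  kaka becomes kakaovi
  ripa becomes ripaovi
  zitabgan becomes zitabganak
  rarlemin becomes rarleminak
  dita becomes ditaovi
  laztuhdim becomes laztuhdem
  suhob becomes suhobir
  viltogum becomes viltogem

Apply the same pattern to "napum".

laztuhdim and rarlemin both have last vowel 'i' yet inflect differently (laztuhdem, rarleminak), so the last vowel is not what conditions the rule; the final letter is.
"napum" ends in -m. The stems ending in -m (laztuhdim → laztuhdem, viltogum → viltogem) change the last vowel to 'e'.
The other patterns: stems ending in -n add -ak; stems ending in -a add -ovi; stems ending in -b add -ir.
So napum → napem.

napem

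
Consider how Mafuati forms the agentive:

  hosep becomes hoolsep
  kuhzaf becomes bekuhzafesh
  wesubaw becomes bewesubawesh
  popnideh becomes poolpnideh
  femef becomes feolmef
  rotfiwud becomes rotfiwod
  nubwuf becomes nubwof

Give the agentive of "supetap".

besupetapesh

nubwuf and kuhzaf both end in -f yet inflect differently (nubwof, bekuhzafesh), so the final letter is not what conditions the rule; the last vowel is.
"supetap" has last vowel 'a'. The stems whose last vowel is 'a' (kuhzaf → bekuhzafesh, wesubaw → bewesubawesh) add be- … -esh around the stem.
So supetap → besupetapesh.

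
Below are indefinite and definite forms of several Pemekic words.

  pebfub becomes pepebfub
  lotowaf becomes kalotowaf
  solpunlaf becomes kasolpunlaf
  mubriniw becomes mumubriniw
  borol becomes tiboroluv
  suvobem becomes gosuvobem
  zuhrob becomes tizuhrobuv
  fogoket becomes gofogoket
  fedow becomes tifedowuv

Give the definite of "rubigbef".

zuhrob and pebfub both end in -b yet inflect differently (tizuhrobuv, pepebfub), so the final letter is not what conditions the rule; the last vowel is.
"rubigbef" has last vowel 'e'. The stems whose last vowel is 'e' (fogoket → gofogoket, suvobem → gosuvobem) add the prefix go-.
So rubigbef → gorubigbef.

gorubigbef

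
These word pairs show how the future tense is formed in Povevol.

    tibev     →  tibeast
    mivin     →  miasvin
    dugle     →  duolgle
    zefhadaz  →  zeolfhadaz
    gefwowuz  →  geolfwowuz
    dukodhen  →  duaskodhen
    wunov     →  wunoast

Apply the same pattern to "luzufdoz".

"luzufdoz" ends in -z. The stems ending in -z (gefwowuz → geolfwowuz, zefhadaz → zeolfhadaz) insert -ol- after the first vowel.
The other patterns: stems ending in -n insert -as- after the first vowel; stems ending in -v drop the final letter and add -ast.
So luzufdoz → luolzufdoz.

luolzufdoz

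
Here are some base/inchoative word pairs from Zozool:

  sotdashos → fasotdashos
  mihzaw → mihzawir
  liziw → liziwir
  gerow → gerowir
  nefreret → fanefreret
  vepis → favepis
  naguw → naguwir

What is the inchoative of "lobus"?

liziw and vepis both have last vowel 'i' yet inflect differently (liziwir, favepis), so the last vowel is not what conditions the rule; the final letter is.
"lobus" ends in -s. The stems ending in -s (vepis → favepis, sotdashos → fasotdashos) add the prefix fa-.
The other pattern: stems ending in -w add -ir.
So lobus → falobus.

falobus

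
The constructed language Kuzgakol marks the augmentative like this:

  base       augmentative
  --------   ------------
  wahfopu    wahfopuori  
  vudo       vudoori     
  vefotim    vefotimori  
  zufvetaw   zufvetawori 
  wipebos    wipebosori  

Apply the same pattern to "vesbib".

Every pair shown (wahfopu → wahfopuori, vudo → vudoori, vefotim → vefotimori, …) follows the same rule: add -ori.
So vesbib → vesbibori.

vesbibori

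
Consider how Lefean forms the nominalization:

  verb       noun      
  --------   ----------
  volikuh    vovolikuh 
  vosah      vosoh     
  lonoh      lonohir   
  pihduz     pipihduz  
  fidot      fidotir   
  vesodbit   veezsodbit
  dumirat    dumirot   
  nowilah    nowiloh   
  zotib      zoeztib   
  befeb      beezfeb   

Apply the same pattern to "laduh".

laladuh

nowilah and volikuh both end in -h yet inflect differently (nowiloh, vovolikuh), so the final letter is not what conditions the rule; the last vowel is.
"laduh" has last vowel 'u'. The stems whose last vowel is 'u' (pihduz → pipihduz, volikuh → vovolikuh) repeat the first consonant+vowel as a prefix.
The other patterns: stems whose last vowel is 'a' change the last vowel to 'o'; stems whose last vowel is 'o' add -ir; stems whose last vowel is 'e' or 'i' insert -ez- after the first vowel.
So laduh → laladuh.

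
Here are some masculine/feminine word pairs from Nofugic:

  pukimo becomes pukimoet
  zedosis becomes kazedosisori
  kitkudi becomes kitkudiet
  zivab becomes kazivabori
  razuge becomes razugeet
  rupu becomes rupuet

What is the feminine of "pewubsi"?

pewubsiet

"pewubsi" ends in a vowel. The stems ending in a vowel (rupu → rupuet, kitkudi → kitkudiet, pukimo → pukimoet) add -et.
The other pattern: stems ending in a consonant add ka- … -ori around the stem.
So pewubsi → pewubsiet.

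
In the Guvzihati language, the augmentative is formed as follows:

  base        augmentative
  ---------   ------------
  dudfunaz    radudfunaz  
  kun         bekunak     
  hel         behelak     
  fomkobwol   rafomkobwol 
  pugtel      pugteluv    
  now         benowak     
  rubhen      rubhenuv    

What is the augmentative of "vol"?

bevolak

hel and pugtel both end in -l yet inflect differently (behelak, pugteluv), so the final letter is not what conditions the rule; the number of vowels is.
"vol" has 1 vowel. The stems with 1 vowel (hel → behelak, now → benowak, kun → bekunak) add be- … -ak around the stem.
The other patterns: stems with 2 vowels add -uv; stems with 3 vowels add the prefix ra-.
So vol → bevolak.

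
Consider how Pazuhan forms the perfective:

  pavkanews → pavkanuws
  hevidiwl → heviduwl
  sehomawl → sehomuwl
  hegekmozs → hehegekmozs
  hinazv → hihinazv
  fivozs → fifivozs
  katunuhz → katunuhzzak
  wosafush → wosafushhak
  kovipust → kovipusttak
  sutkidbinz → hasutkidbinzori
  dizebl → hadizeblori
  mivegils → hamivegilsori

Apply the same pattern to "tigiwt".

"tigiwt" has second-to-last letter 'w'. The stems whose second-to-last letter is 'w' (pavkanews → pavkanuws, hevidiwl → heviduwl, sehomawl → sehomuwl) change the last vowel to 'u'.
So tigiwt → tiguwt.

tiguwt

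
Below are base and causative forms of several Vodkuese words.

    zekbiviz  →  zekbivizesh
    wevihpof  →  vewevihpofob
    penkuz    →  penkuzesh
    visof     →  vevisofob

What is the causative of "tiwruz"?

tiwruzesh

"tiwruz" ends in -z. The stems ending in -z (zekbiviz → zekbivizesh, penkuz → penkuzesh) add -esh.
The other pattern: stems ending in -f add ve- … -ob around the stem.
So tiwruz → tiwruzesh.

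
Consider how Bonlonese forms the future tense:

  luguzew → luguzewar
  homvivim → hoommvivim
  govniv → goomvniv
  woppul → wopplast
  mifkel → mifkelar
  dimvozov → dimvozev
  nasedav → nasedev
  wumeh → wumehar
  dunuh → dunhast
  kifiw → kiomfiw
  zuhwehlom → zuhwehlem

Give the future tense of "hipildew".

hipildewar

wumeh and dunuh both end in -h yet inflect differently (wumehar, dunhast), so the final letter is not what conditions the rule; the last vowel is.
"hipildew" has last vowel 'e'. The stems whose last vowel is 'e' (luguzew → luguzewar, wumeh → wumehar, mifkel → mifkelar) add -ar.
So hipildew → hipildewar.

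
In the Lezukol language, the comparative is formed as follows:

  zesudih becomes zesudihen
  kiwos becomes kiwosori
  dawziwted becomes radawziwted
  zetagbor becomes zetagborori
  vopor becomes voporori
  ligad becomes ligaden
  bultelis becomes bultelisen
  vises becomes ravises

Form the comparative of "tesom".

"tesom" has last vowel 'o'. The stems whose last vowel is 'o' (kiwos → kiwosori, vopor → voporori, zetagbor → zetagborori) add -ori.
So tesom → tesomori.

tesomori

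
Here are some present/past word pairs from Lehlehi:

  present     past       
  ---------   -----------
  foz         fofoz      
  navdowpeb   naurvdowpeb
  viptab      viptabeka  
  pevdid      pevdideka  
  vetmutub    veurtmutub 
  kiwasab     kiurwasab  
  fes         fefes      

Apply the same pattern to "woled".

woledeka

viptab and vetmutub both end in -b yet inflect differently (viptabeka, veurtmutub), so the final letter is not what conditions the rule; the number of vowels is.
"woled" has 2 vowels. The stems with 2 vowels (pevdid → pevdideka, viptab → viptabeka) add -eka.
The other patterns: stems with 1 vowel repeat the first consonant+vowel as a prefix; stems with 3 vowels insert -ur- after the first vowel.
So woled → woledeka.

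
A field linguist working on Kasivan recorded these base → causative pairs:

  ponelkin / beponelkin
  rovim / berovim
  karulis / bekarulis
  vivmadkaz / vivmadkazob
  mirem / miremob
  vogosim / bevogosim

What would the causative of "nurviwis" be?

benurviwis

vogosim and mirem both end in -m yet inflect differently (bevogosim, miremob), so the final letter is not what conditions the rule; the last vowel is.
"nurviwis" has last vowel 'i'. The stems whose last vowel is 'i' (ponelkin → beponelkin, vogosim → bevogosim, rovim → berovim) add the prefix be-.
So nurviwis → benurviwis.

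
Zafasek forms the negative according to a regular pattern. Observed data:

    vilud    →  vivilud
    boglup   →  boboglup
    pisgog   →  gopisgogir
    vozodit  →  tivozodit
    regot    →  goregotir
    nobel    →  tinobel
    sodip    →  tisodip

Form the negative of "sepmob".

gosepmobir

regot and vozodit both end in -t yet inflect differently (goregotir, tivozodit), so the final letter is not what conditions the rule; the last vowel is.
"sepmob" has last vowel 'o'. The stems whose last vowel is 'o' (pisgog → gopisgogir, regot → goregotir) add go- … -ir around the stem.
The other patterns: stems whose last vowel is 'u' repeat the first consonant+vowel as a prefix; stems whose last vowel is 'e' or 'i' add the prefix ti-.
So sepmob → gosepmobir.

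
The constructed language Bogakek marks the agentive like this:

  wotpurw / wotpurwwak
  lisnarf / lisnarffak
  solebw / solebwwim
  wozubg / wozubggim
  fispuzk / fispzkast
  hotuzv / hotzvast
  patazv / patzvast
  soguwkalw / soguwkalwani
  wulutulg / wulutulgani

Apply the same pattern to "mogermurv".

mogermurvvak

"mogermurv" has second-to-last letter 'r'. The stems whose second-to-last letter is 'r' (wotpurw → wotpurwwak, lisnarf → lisnarffak) double the final consonant and add -ak.
The other patterns: stems whose second-to-last letter is 'b' double the final consonant and add -im; stems whose second-to-last letter is 'z' delete the last vowel and add -ast; stems whose second-to-last letter is 'l' add -ani.
So mogermurv → mogermurvvak.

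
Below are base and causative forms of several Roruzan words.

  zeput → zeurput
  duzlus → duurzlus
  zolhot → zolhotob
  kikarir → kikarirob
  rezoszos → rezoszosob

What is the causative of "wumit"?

wumitob

zeput and zolhot both end in -t yet inflect differently (zeurput, zolhotob), so the final letter is not what conditions the rule; the last vowel is.
"wumit" has last vowel 'i'. The one such stem in the data (kikarir → kikarirob) adds -ob, so the same rule applies.
The other pattern: stems whose last vowel is 'u' insert -ur- after the first vowel.
So wumit → wumitob.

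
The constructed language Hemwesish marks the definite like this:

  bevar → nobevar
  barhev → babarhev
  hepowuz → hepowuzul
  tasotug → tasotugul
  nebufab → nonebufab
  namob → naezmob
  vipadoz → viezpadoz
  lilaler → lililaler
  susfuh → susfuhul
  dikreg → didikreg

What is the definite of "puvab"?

nopuvab

"puvab" has last vowel 'a'. The stems whose last vowel is 'a' (nebufab → nonebufab, bevar → nobevar) add the prefix no-.
So puvab → nopuvab.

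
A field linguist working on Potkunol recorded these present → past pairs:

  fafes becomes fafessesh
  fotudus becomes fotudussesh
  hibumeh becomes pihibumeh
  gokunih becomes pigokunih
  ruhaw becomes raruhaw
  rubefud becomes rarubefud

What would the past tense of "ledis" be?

"ledis" ends in -s. The stems ending in -s (fafes → fafessesh, fotudus → fotudussesh) double the final consonant and add -esh.
So ledis → ledissesh.

ledissesh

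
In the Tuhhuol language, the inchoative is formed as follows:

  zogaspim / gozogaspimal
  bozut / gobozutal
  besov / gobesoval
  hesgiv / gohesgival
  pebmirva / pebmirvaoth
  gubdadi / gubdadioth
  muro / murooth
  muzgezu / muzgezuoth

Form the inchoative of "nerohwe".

nerohweoth

besov and muro both have last vowel 'o' yet inflect differently (gobesoval, murooth), so the last vowel is not what conditions the rule; whether the stem ends in a vowel or a consonant is.
"nerohwe" ends in a vowel. The stems ending in a vowel (muro → murooth, pebmirva → pebmirvaoth, gubdadi → gubdadioth) add -oth.
So nerohwe → nerohweoth.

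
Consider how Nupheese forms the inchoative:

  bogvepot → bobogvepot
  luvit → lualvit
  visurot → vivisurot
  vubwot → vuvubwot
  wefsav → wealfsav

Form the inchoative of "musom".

mumusom

"musom" has last vowel 'o'. The stems whose last vowel is 'o' (vubwot → vuvubwot, visurot → vivisurot, bogvepot → bobogvepot) repeat the first consonant+vowel as a prefix.
The other pattern: stems whose last vowel is 'a' or 'i' insert -al- after the first vowel.
So musom → mumusom.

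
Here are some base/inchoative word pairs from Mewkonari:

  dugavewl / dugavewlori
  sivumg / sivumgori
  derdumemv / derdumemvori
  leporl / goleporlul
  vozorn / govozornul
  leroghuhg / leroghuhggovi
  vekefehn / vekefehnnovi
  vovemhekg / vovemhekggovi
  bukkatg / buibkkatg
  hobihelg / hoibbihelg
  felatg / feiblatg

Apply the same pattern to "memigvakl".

dugavewl and leporl both end in -l yet inflect differently (dugavewlori, goleporlul), so the final letter is not what conditions the rule; the second-to-last letter is.
"memigvakl" has second-to-last letter 'k'. The one such stem in the data (vovemhekg → vovemhekggovi) doubles the final consonant and adds -ovi (as do leroghuhg, vekefehn), so the same rule applies.
The other patterns: stems whose second-to-last letter is 'm' or 'w' add -ori; stems whose second-to-last letter is 'r' add go- … -ul around the stem; stems whose second-to-last letter is 'l' or 't' insert -ib- after the first vowel.
So memigvakl → memigvakllovi.

memigvakllovi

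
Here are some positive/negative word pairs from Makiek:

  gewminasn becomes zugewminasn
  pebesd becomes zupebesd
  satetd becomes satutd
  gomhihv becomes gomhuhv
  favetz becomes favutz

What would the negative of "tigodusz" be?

zutigodusz

pebesd and satetd both end in -d yet inflect differently (zupebesd, satutd), so the final letter is not what conditions the rule; the second-to-last letter is.
"tigodusz" has second-to-last letter 's'. The stems whose second-to-last letter is 's' (gewminasn → zugewminasn, pebesd → zupebesd) add the prefix zu-.
So tigodusz → zutigodusz.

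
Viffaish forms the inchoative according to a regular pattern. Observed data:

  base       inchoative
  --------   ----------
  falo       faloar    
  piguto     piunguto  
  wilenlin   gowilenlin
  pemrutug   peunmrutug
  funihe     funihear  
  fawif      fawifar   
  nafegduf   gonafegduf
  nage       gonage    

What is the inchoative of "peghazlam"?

"peghazlam" begins with p-. The stems beginning with p- (piguto → piunguto, pemrutug → peunmrutug) insert -un- after the first vowel.
So peghazlam → peunghazlam.

peunghazlam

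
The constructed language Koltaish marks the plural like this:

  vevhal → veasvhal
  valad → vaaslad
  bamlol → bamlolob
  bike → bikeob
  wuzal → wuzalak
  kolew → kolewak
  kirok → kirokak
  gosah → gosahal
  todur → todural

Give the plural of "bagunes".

vevhal and bamlol both end in -l yet inflect differently (veasvhal, bamlolob), so the final letter is not what conditions the rule; the first letter is.
"bagunes" begins with b-. The stems beginning with b- (bamlol → bamlolob, bike → bikeob) add -ob.
So bagunes → bagunesob.

bagunesob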